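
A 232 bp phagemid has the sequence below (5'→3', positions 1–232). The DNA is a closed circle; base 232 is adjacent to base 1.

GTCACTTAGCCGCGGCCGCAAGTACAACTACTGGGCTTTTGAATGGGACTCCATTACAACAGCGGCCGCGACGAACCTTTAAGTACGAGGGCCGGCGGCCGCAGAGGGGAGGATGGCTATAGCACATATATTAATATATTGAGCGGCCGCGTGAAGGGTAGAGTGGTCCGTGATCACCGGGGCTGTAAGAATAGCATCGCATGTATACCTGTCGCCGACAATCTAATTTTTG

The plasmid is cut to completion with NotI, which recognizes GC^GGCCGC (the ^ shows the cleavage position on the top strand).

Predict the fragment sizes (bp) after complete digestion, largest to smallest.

101, 50, 48, 33 bp

NotI sites (GCGGCCGC) start at positions 12, 62, 95, 143.
NotI cuts after base 2 of each site, so after positions 13, 63, 96, 144.
Circular molecule, 4 cuts → 4 fragments:
  14–63 → 50 bp
  64–96 → 33 bp
  97–144 → 48 bp
  145–232 then 1–13 → 88 + 13 = 101 bp
Sorted largest to smallest: 101, 50, 48, 33 bp.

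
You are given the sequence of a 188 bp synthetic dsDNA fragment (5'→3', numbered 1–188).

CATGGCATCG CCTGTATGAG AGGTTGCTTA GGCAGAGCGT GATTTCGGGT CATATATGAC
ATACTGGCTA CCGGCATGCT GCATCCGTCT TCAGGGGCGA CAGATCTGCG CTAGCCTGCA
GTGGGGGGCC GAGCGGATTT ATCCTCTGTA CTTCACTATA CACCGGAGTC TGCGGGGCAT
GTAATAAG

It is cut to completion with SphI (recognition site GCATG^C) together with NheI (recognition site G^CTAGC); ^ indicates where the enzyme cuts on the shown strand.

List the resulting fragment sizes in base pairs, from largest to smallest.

The SphI site (GCATGC) starts at position 74.
SphI cuts after base 5 of each site (before the last base), so after position 78.
The NheI site (GCTAGC) starts at position 110.
NheI cuts after the first base of each site, so after position 110.
Combined cut positions: 78, 110.
Linear molecule, 2 cuts → 3 fragments:
  1–78 → 78 bp
  79–110 → 32 bp
  111–188 → 78 bp
Sorted largest to smallest: 78, 78, 32 bp.

78, 78, 32 bp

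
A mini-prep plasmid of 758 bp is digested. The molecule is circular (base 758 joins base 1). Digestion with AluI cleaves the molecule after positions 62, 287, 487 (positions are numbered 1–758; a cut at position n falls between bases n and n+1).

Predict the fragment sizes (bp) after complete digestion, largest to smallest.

333, 225, 200 bp

Circular molecule, 3 cuts → 3 fragments:
  287 − 62 = 225 bp
  487 − 287 = 200 bp
  wrap: 758 − 487 + 62 = 333 bp
Sorted largest to smallest: 333, 225, 200 bp.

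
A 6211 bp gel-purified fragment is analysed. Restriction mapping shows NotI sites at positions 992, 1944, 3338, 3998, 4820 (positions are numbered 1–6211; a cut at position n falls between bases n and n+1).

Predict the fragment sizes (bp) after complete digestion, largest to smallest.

1394, 1391, 992, 952, 822, 660 bp

Linear molecule, 5 cuts → 6 fragments:
  992 − 0 = 992 bp
  1944 − 992 = 952 bp
  3338 − 1944 = 1394 bp
  3998 − 3338 = 660 bp
  4820 − 3998 = 822 bp
  6211 − 4820 = 1391 bp
Sorted largest to smallest: 1394, 1391, 992, 952, 822, 660 bp.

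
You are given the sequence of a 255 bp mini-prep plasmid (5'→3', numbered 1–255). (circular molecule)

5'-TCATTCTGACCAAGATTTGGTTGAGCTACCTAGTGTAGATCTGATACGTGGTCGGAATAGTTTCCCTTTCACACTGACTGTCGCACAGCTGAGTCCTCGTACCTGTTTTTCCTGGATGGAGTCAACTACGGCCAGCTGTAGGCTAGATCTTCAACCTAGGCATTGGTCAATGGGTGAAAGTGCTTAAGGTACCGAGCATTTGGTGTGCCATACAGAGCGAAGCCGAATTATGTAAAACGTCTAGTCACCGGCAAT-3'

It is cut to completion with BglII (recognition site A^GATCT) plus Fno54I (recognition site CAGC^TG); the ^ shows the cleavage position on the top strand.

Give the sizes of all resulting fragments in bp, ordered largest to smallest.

BglII sites (AGATCT) start at positions 37, 145.
BglII cuts after the first base of each site, so after positions 37, 145.
Fno54I sites (CAGCTG) start at positions 86, 133.
Fno54I cuts after base 4 of each site, so after positions 89, 136.
Combined cut positions: 37, 89, 136, 145.
Circular molecule, 4 cuts → 4 fragments:
  38–89 → 52 bp
  90–136 → 47 bp
  137–145 → 9 bp
  146–255 then 1–37 → 110 + 37 = 147 bp
Sorted largest to smallest: 147, 52, 47, 9 bp.

147, 52, 47, 9 bp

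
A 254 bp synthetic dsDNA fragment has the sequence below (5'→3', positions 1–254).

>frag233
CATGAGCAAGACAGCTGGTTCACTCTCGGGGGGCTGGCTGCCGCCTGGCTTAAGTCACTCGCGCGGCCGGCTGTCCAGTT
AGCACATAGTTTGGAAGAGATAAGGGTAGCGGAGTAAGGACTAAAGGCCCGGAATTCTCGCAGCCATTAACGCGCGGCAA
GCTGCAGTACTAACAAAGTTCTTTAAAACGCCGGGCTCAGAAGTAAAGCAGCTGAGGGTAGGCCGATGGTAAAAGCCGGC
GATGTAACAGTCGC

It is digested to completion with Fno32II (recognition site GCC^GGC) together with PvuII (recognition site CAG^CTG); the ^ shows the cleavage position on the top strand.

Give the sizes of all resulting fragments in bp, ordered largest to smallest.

143, 54, 26, 17, 14 bp

Fno32II sites (GCCGGC) start at positions 66, 235.
Fno32II cuts after base 3 of each site, so after positions 68, 237.
PvuII sites (CAGCTG) start at positions 12, 209.
PvuII cuts after base 3 of each site, so after positions 14, 211.
Combined cut positions: 14, 68, 211, 237.
Linear molecule, 4 cuts → 5 fragments:
  1–14 → 14 bp
  15–68 → 54 bp
  69–211 → 143 bp
  212–237 → 26 bp
  238–254 → 17 bp
Sorted largest to smallest: 143, 54, 26, 17, 14 bp.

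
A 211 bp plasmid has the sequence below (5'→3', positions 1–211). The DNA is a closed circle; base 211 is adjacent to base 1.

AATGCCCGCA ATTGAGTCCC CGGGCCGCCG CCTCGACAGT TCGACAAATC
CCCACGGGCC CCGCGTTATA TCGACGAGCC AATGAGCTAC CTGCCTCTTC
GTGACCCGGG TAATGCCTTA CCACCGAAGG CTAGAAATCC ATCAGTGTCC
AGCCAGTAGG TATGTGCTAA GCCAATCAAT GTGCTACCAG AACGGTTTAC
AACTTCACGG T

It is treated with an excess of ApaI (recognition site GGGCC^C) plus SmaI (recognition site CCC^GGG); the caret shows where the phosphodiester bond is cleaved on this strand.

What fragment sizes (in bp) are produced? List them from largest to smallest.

The ApaI site (GGGCCC) starts at position 56.
ApaI cuts after base 5 of each site (before the last base), so after position 60.
SmaI sites (CCCGGG) start at positions 19, 105.
SmaI cuts after base 3 of each site, so after positions 21, 107.
Combined cut positions: 21, 60, 107.
Circular molecule, 3 cuts → 3 fragments:
  22–60 → 39 bp
  61–107 → 47 bp
  108–211 then 1–21 → 104 + 21 = 125 bp
Sorted largest to smallest: 125, 47, 39 bp.

125, 47, 39 bp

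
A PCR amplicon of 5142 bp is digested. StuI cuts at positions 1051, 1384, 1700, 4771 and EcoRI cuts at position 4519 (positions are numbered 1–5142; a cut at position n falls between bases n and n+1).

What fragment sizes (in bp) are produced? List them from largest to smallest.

2819, 1051, 371, 333, 316, 252 bp

Combined cut positions (sorted): 1051, 1384, 1700, 4519, 4771.
Linear molecule, 5 cuts → 6 fragments:
  1051 − 0 = 1051 bp
  1384 − 1051 = 333 bp
  1700 − 1384 = 316 bp
  4519 − 1700 = 2819 bp
  4771 − 4519 = 252 bp
  5142 − 4771 = 371 bp
Sorted largest to smallest: 2819, 1051, 371, 333, 316, 252 bp.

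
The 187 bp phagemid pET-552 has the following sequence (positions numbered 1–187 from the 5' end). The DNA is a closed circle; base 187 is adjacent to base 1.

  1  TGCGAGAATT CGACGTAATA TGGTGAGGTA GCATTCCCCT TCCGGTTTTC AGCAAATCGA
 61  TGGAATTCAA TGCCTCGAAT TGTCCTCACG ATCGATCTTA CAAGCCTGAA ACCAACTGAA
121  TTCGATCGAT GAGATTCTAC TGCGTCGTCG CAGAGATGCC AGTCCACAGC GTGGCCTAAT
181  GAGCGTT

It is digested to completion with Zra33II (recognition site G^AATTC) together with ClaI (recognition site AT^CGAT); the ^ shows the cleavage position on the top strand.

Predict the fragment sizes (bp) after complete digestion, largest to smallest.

67, 51, 29, 26, 8, 6 bp

Zra33II sites (GAATTC) start at positions 6, 63, 118.
Zra33II cuts after the first base of each site, so after positions 6, 63, 118.
ClaI sites (ATCGAT) start at positions 56, 91, 125.
ClaI cuts after base 2 of each site, so after positions 57, 92, 126.
Combined cut positions: 6, 57, 63, 92, 118, 126.
Circular molecule, 6 cuts → 6 fragments:
  7–57 → 51 bp
  58–63 → 6 bp
  64–92 → 29 bp
  93–118 → 26 bp
  119–126 → 8 bp
  127–187 then 1–6 → 61 + 6 = 67 bp
Sorted largest to smallest: 67, 51, 29, 26, 8, 6 bp.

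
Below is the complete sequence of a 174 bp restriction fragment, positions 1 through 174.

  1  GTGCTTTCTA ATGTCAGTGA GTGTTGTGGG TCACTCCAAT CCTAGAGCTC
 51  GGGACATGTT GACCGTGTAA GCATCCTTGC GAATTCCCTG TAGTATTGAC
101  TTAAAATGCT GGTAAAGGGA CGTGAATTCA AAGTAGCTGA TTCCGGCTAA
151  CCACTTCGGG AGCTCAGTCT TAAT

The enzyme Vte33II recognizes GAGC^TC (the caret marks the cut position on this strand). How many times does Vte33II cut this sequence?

GAGCTC occurs starting at positions 45, 160.
Vte33II cuts at 2 sites.

2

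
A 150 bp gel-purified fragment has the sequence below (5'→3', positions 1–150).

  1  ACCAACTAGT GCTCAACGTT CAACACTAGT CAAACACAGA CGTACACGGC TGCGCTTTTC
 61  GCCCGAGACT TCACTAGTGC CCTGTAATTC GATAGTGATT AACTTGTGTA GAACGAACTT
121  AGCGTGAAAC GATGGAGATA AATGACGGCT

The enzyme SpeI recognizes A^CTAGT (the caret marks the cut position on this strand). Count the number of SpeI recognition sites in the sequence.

ACTAGT occurs starting at positions 5, 25, 73.
SpeI cuts at 3 sites.

3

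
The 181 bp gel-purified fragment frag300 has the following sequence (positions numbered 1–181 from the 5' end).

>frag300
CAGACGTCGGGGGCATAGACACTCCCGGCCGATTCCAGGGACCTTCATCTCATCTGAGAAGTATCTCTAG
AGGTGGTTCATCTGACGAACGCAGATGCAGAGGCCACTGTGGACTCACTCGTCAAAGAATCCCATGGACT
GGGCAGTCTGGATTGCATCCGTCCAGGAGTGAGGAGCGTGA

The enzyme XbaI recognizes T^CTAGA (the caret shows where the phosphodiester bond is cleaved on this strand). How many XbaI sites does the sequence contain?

TCTAGA occurs starting at position 66.
XbaI cuts at 1 site.

1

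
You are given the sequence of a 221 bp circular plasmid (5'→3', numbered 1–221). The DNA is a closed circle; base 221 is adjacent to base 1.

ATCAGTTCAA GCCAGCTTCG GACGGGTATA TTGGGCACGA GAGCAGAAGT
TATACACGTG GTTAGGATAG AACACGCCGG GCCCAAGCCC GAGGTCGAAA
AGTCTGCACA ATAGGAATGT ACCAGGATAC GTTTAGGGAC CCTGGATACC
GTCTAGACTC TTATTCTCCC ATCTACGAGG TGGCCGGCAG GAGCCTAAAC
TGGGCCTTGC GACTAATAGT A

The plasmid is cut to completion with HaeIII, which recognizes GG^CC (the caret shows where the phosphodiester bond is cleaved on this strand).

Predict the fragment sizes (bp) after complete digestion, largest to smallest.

102, 98, 21 bp

HaeIII sites (GGCC) start at positions 80, 182, 203.
HaeIII cuts after base 2 of each site, so after positions 81, 183, 204.
Circular molecule, 3 cuts → 3 fragments:
  82–183 → 102 bp
  184–204 → 21 bp
  205–221 then 1–81 → 17 + 81 = 98 bp
Sorted largest to smallest: 102, 98, 21 bp.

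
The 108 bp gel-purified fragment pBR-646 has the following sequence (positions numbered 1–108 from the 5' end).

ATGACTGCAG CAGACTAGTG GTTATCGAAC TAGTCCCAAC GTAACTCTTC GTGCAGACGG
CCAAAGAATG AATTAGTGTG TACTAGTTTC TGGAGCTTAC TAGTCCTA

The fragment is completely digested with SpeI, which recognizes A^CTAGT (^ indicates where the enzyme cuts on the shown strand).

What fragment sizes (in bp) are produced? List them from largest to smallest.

SpeI sites (ACTAGT) start at positions 14, 29, 82, 99.
SpeI cuts after the first base of each site, so after positions 14, 29, 82, 99.
Linear molecule, 4 cuts → 5 fragments:
  1–14 → 14 bp
  15–29 → 15 bp
  30–82 → 53 bp
  83–99 → 17 bp
  100–108 → 9 bp
Sorted largest to smallest: 53, 17, 15, 14, 9 bp.

53, 17, 15, 14, 9 bp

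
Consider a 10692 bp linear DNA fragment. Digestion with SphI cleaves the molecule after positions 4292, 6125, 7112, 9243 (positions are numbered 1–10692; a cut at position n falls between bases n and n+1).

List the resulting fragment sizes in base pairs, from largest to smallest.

Linear molecule, 4 cuts → 5 fragments:
  4292 − 0 = 4292 bp
  6125 − 4292 = 1833 bp
  7112 − 6125 = 987 bp
  9243 − 7112 = 2131 bp
  10692 − 9243 = 1449 bp
Sorted largest to smallest: 4292, 2131, 1833, 1449, 987 bp.

4292, 2131, 1833, 1449, 987 bp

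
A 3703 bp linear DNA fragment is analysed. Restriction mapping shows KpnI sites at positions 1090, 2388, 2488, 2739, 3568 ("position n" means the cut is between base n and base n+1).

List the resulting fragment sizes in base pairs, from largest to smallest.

1298, 1090, 829, 251, 135, 100 bp

Linear molecule, 5 cuts → 6 fragments:
  1090 − 0 = 1090 bp
  2388 − 1090 = 1298 bp
  2488 − 2388 = 100 bp
  2739 − 2488 = 251 bp
  3568 − 2739 = 829 bp
  3703 − 3568 = 135 bp
Sorted largest to smallest: 1298, 1090, 829, 251, 135, 100 bp.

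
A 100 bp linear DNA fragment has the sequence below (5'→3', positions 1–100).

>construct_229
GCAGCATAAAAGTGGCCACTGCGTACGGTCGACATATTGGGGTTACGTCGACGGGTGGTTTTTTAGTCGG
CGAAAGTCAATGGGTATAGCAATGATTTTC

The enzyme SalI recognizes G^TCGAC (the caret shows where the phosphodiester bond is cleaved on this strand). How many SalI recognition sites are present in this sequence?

GTCGAC occurs starting at positions 28, 47.
SalI cuts at 2 sites.

2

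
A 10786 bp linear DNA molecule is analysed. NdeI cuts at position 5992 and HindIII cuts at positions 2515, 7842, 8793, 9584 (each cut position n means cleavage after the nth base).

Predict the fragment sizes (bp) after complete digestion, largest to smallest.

Combined cut positions (sorted): 2515, 5992, 7842, 8793, 9584.
Linear molecule, 5 cuts → 6 fragments:
  2515 − 0 = 2515 bp
  5992 − 2515 = 3477 bp
  7842 − 5992 = 1850 bp
  8793 − 7842 = 951 bp
  9584 − 8793 = 791 bp
  10786 − 9584 = 1202 bp
Sorted largest to smallest: 3477, 2515, 1850, 1202, 951, 791 bp.

3477, 2515, 1850, 1202, 951, 791 bp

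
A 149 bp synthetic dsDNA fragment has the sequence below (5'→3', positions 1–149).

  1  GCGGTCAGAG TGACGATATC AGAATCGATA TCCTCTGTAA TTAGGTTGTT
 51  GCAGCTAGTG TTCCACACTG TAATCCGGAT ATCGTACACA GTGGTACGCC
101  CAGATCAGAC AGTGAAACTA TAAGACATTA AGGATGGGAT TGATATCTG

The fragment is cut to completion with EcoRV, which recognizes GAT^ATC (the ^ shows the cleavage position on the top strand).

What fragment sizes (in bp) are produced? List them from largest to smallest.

64, 51, 17, 12, 5 bp

EcoRV sites (GATATC) start at positions 15, 27, 78, 142.
EcoRV cuts after base 3 of each site, so after positions 17, 29, 80, 144.
Linear molecule, 4 cuts → 5 fragments:
  1–17 → 17 bp
  18–29 → 12 bp
  30–80 → 51 bp
  81–144 → 64 bp
  145–149 → 5 bp
Sorted largest to smallest: 64, 51, 17, 12, 5 bp.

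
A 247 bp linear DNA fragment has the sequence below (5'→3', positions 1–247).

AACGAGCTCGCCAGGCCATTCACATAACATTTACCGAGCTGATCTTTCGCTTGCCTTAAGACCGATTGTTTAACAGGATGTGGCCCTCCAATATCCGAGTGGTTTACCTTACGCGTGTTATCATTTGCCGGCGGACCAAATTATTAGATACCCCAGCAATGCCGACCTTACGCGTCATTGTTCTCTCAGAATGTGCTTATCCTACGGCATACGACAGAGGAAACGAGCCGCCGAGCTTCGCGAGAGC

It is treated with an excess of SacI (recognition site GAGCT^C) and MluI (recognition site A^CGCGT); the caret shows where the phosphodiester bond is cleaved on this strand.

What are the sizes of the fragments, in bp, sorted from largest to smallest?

The SacI site (GAGCTC) starts at position 4.
SacI cuts after base 5 of each site (before the last base), so after position 8.
MluI sites (ACGCGT) start at positions 111, 170.
MluI cuts after the first base of each site, so after positions 111, 170.
Combined cut positions: 8, 111, 170.
Linear molecule, 3 cuts → 4 fragments:
  1–8 → 8 bp
  9–111 → 103 bp
  112–170 → 59 bp
  171–247 → 77 bp
Sorted largest to smallest: 103, 77, 59, 8 bp.

103, 77, 59, 8 bp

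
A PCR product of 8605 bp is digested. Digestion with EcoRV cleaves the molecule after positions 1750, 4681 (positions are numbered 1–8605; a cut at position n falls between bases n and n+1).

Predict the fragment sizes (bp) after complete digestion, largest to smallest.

3924, 2931, 1750 bp

Linear molecule, 2 cuts → 3 fragments:
  1750 − 0 = 1750 bp
  4681 − 1750 = 2931 bp
  8605 − 4681 = 3924 bp
Sorted largest to smallest: 3924, 2931, 1750 bp.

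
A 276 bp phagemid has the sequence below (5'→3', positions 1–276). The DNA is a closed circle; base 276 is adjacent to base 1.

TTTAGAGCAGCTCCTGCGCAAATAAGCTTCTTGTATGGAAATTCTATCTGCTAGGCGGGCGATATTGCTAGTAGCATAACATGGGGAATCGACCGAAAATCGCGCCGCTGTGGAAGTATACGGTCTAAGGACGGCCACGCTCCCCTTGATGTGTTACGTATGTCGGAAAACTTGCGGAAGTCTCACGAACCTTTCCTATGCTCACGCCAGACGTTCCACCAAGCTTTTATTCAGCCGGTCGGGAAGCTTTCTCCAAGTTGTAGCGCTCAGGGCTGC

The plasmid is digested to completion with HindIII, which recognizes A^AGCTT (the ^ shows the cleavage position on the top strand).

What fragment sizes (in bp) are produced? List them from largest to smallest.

197, 56, 23 bp

HindIII sites (AAGCTT) start at positions 24, 221, 244.
HindIII cuts after the first base of each site, so after positions 24, 221, 244.
Circular molecule, 3 cuts → 3 fragments:
  25–221 → 197 bp
  222–244 → 23 bp
  245–276 then 1–24 → 32 + 24 = 56 bp
Sorted largest to smallest: 197, 56, 23 bp.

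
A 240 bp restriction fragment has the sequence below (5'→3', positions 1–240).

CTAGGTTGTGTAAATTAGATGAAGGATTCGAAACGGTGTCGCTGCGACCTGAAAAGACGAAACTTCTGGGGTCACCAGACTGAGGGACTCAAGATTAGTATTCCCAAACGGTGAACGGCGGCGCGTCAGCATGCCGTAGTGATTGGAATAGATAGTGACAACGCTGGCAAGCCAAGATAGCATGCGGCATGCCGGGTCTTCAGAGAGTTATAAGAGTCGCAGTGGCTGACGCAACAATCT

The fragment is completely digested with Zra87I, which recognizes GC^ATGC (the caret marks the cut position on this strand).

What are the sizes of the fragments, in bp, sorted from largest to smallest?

Zra87I sites (GCATGC) start at positions 129, 180, 187.
Zra87I cuts after base 2 of each site, so after positions 130, 181, 188.
Linear molecule, 3 cuts → 4 fragments:
  1–130 → 130 bp
  131–181 → 51 bp
  182–188 → 7 bp
  189–240 → 52 bp
Sorted largest to smallest: 130, 52, 51, 7 bp.

130, 52, 51, 7 bp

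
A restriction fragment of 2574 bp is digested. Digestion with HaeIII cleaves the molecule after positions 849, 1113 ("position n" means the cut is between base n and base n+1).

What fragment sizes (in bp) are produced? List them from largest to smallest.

Linear molecule, 2 cuts → 3 fragments:
  849 − 0 = 849 bp
  1113 − 849 = 264 bp
  2574 − 1113 = 1461 bp
Sorted largest to smallest: 1461, 849, 264 bp.

1461, 849, 264 bp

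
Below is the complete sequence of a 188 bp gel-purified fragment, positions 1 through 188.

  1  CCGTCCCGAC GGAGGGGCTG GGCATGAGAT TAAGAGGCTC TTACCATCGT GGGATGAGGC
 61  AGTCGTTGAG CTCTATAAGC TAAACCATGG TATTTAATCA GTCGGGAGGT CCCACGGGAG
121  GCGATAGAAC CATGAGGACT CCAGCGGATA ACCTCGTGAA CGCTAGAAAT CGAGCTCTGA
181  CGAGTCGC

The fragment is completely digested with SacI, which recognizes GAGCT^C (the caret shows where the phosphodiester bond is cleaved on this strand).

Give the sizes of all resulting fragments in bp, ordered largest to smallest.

SacI sites (GAGCTC) start at positions 68, 172.
SacI cuts after base 5 of each site (before the last base), so after positions 72, 176.
Linear molecule, 2 cuts → 3 fragments:
  1–72 → 72 bp
  73–176 → 104 bp
  177–188 → 12 bp
Sorted largest to smallest: 104, 72, 12 bp.

104, 72, 12 bp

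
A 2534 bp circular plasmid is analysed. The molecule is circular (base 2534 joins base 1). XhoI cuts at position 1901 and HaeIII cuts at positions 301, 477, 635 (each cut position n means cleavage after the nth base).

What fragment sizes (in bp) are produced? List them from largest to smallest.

1266, 934, 176, 158 bp

Combined cut positions (sorted): 301, 477, 635, 1901.
Circular molecule, 4 cuts → 4 fragments:
  477 − 301 = 176 bp
  635 − 477 = 158 bp
  1901 − 635 = 1266 bp
  wrap: 2534 − 1901 + 301 = 934 bp
Sorted largest to smallest: 1266, 934, 176, 158 bp.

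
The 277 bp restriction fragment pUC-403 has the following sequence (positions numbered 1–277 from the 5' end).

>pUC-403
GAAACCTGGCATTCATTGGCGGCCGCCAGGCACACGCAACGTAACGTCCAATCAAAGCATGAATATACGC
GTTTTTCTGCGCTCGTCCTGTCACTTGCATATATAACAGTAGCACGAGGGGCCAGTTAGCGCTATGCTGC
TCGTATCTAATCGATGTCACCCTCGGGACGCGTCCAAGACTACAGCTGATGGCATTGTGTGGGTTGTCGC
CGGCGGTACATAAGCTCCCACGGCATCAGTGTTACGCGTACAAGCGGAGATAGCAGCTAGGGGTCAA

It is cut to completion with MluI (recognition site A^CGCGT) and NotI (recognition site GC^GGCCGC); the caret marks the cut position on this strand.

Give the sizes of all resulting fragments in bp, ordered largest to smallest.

MluI sites (ACGCGT) start at positions 67, 168, 244.
MluI cuts after the first base of each site, so after positions 67, 168, 244.
The NotI site (GCGGCCGC) starts at position 19.
NotI cuts after base 2 of each site, so after position 20.
Combined cut positions: 20, 67, 168, 244.
Linear molecule, 4 cuts → 5 fragments:
  1–20 → 20 bp
  21–67 → 47 bp
  68–168 → 101 bp
  169–244 → 76 bp
  245–277 → 33 bp
Sorted largest to smallest: 101, 76, 47, 33, 20 bp.

101, 76, 47, 33, 20 bp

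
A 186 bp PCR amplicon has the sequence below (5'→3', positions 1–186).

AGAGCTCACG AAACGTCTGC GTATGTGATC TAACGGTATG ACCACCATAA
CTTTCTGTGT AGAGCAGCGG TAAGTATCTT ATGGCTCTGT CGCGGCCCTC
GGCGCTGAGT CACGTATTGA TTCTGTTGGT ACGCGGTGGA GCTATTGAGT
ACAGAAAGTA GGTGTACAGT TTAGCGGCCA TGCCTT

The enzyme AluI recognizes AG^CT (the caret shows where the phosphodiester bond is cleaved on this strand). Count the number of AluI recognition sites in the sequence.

2

AGCT occurs starting at positions 3, 140.
AluI cuts at 2 sites.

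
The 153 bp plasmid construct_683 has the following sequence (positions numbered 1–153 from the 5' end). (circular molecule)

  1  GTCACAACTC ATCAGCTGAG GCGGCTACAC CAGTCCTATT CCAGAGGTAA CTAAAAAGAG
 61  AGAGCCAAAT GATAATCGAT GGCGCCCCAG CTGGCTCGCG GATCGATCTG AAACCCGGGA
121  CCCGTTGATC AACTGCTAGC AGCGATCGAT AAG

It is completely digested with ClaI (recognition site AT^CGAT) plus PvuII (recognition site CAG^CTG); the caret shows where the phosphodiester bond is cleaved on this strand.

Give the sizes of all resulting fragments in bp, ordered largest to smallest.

61, 43, 22, 14, 13 bp

ClaI sites (ATCGAT) start at positions 75, 102, 145.
ClaI cuts after base 2 of each site, so after positions 76, 103, 146.
PvuII sites (CAGCTG) start at positions 13, 88.
PvuII cuts after base 3 of each site, so after positions 15, 90.
Combined cut positions: 15, 76, 90, 103, 146.
Circular molecule, 5 cuts → 5 fragments:
  16–76 → 61 bp
  77–90 → 14 bp
  91–103 → 13 bp
  104–146 → 43 bp
  147–153 then 1–15 → 7 + 15 = 22 bp
Sorted largest to smallest: 61, 43, 22, 14, 13 bp.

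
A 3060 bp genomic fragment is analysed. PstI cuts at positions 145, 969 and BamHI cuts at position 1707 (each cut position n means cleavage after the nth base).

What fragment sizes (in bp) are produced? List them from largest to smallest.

Combined cut positions (sorted): 145, 969, 1707.
Linear molecule, 3 cuts → 4 fragments:
  145 − 0 = 145 bp
  969 − 145 = 824 bp
  1707 − 969 = 738 bp
  3060 − 1707 = 1353 bp
Sorted largest to smallest: 1353, 824, 738, 145 bp.

1353, 824, 738, 145 bp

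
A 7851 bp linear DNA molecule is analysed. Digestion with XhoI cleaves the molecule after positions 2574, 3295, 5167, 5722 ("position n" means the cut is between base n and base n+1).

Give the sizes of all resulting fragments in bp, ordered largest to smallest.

Linear molecule, 4 cuts → 5 fragments:
  2574 − 0 = 2574 bp
  3295 − 2574 = 721 bp
  5167 − 3295 = 1872 bp
  5722 − 5167 = 555 bp
  7851 − 5722 = 2129 bp
Sorted largest to smallest: 2574, 2129, 1872, 721, 555 bp.

2574, 2129, 1872, 721, 555 bp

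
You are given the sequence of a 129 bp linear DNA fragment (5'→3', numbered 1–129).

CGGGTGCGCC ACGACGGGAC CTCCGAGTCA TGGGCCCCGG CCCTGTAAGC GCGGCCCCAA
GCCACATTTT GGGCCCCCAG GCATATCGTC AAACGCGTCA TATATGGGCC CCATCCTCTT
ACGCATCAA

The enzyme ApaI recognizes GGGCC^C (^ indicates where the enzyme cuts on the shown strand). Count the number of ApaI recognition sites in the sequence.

3

GGGCCC occurs starting at positions 32, 71, 106.
ApaI cuts at 3 sites.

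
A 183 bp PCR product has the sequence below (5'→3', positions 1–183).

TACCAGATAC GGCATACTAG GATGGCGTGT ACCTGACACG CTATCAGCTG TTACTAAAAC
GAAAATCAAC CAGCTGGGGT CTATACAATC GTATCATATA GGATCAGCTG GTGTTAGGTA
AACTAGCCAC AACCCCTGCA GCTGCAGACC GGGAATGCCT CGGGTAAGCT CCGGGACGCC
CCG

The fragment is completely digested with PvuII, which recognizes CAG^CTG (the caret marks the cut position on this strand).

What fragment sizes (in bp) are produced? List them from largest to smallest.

47, 42, 34, 34, 26 bp

PvuII sites (CAGCTG) start at positions 45, 71, 105, 139.
PvuII cuts after base 3 of each site, so after positions 47, 73, 107, 141.
Linear molecule, 4 cuts → 5 fragments:
  1–47 → 47 bp
  48–73 → 26 bp
  74–107 → 34 bp
  108–141 → 34 bp
  142–183 → 42 bp
Sorted largest to smallest: 47, 42, 34, 34, 26 bp.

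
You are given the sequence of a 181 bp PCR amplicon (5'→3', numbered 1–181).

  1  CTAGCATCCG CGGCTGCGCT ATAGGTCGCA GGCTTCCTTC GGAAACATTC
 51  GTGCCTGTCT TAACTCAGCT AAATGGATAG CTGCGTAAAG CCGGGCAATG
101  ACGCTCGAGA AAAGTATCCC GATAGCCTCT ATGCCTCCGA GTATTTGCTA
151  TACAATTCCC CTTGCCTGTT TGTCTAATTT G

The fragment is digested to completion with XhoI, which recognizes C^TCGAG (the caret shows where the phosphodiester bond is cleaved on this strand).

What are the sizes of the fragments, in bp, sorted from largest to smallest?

104, 77 bp

The XhoI site (CTCGAG) starts at position 104.
XhoI cuts after the first base of each site, so after position 104.
Linear molecule, 1 cut → 2 fragments:
  1–104 → 104 bp
  105–181 → 77 bp
Sorted largest to smallest: 104, 77 bp.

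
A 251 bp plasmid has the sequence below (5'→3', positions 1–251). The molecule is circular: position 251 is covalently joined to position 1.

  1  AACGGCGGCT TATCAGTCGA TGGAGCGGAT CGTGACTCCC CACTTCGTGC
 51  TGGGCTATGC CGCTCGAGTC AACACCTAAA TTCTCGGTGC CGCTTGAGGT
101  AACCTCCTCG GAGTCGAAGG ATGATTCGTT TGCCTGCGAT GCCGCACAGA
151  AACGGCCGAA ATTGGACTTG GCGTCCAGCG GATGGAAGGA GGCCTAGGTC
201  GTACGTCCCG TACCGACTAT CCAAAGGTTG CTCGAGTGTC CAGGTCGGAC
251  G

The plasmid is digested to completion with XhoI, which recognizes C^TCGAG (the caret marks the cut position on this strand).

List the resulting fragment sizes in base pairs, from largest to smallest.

XhoI sites (CTCGAG) start at positions 63, 231.
XhoI cuts after the first base of each site, so after positions 63, 231.
Circular molecule, 2 cuts → 2 fragments:
  64–231 → 168 bp
  232–251 then 1–63 → 20 + 63 = 83 bp
Sorted largest to smallest: 168, 83 bp.

168, 83 bp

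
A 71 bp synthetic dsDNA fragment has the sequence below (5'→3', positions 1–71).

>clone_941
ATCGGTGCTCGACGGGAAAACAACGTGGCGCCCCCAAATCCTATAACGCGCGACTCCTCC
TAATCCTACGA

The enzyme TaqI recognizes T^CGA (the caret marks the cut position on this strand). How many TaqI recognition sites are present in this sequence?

TCGA occurs starting at position 9.
TaqI cuts at 1 site.

1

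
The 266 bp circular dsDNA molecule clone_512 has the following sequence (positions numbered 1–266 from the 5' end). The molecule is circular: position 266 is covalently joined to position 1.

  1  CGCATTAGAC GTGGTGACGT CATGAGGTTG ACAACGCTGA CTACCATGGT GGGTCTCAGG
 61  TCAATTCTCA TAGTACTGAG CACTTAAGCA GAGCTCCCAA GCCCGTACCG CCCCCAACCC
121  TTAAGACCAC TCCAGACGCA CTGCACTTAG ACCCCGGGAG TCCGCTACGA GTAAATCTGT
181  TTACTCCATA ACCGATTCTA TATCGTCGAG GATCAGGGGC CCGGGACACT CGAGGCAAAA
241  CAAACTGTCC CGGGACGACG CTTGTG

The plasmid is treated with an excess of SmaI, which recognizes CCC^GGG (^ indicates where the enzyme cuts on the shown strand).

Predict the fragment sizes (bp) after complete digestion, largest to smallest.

SmaI sites (CCCGGG) start at positions 153, 220, 249.
SmaI cuts after base 3 of each site, so after positions 155, 222, 251.
Circular molecule, 3 cuts → 3 fragments:
  156–222 → 67 bp
  223–251 → 29 bp
  252–266 then 1–155 → 15 + 155 = 170 bp
Sorted largest to smallest: 170, 67, 29 bp.

170, 67, 29 bp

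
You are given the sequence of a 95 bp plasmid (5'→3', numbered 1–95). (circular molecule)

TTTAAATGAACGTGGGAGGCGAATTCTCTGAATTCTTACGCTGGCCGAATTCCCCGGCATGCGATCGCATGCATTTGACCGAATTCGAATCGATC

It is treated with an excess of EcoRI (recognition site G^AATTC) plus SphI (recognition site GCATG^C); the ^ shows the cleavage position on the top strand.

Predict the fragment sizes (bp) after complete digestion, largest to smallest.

35, 17, 14, 10, 10, 9 bp

EcoRI sites (GAATTC) start at positions 21, 30, 47, 81.
EcoRI cuts after the first base of each site, so after positions 21, 30, 47, 81.
SphI sites (GCATGC) start at positions 57, 67.
SphI cuts after base 5 of each site (before the last base), so after positions 61, 71.
Combined cut positions: 21, 30, 47, 61, 71, 81.
Circular molecule, 6 cuts → 6 fragments:
  22–30 → 9 bp
  31–47 → 17 bp
  48–61 → 14 bp
  62–71 → 10 bp
  72–81 → 10 bp
  82–95 then 1–21 → 14 + 21 = 35 bp
Sorted largest to smallest: 35, 17, 14, 10, 10, 9 bp.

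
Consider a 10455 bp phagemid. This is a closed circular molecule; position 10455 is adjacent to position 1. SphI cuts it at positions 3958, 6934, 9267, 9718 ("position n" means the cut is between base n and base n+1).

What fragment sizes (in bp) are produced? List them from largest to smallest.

Circular molecule, 4 cuts → 4 fragments:
  6934 − 3958 = 2976 bp
  9267 − 6934 = 2333 bp
  9718 − 9267 = 451 bp
  wrap: 10455 − 9718 + 3958 = 4695 bp
Sorted largest to smallest: 4695, 2976, 2333, 451 bp.

4695, 2976, 2333, 451 bp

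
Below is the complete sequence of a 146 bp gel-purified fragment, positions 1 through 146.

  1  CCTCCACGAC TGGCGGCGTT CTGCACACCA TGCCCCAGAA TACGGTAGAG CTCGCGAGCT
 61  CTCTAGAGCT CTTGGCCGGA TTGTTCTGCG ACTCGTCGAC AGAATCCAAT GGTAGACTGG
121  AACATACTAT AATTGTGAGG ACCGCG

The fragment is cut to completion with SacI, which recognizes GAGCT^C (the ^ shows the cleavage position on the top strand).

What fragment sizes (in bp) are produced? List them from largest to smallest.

76, 52, 10, 8 bp

SacI sites (GAGCTC) start at positions 48, 56, 66.
SacI cuts after base 5 of each site (before the last base), so after positions 52, 60, 70.
Linear molecule, 3 cuts → 4 fragments:
  1–52 → 52 bp
  53–60 → 8 bp
  61–70 → 10 bp
  71–146 → 76 bp
Sorted largest to smallest: 76, 52, 10, 8 bp.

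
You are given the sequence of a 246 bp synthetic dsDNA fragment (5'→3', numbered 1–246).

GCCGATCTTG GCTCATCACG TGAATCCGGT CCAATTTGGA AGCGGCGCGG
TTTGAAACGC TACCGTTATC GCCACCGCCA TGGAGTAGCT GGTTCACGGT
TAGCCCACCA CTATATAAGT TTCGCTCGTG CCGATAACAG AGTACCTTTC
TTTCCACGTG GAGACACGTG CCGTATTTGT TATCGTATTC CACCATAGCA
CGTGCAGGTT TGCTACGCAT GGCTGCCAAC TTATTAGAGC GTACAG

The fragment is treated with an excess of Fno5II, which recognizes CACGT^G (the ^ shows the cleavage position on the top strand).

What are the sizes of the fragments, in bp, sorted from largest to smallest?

138, 43, 34, 21, 10 bp

Fno5II sites (CACGTG) start at positions 17, 155, 165, 199.
Fno5II cuts after base 5 of each site (before the last base), so after positions 21, 159, 169, 203.
Linear molecule, 4 cuts → 5 fragments:
  1–21 → 21 bp
  22–159 → 138 bp
  160–169 → 10 bp
  170–203 → 34 bp
  204–246 → 43 bp
Sorted largest to smallest: 138, 43, 34, 21, 10 bp.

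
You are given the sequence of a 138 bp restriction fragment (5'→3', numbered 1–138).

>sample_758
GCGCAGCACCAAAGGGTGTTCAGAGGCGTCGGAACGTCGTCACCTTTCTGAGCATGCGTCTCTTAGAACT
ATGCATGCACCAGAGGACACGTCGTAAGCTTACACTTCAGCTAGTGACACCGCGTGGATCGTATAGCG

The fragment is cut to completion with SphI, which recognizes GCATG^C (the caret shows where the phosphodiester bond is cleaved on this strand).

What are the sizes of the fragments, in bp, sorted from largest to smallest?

SphI sites (GCATGC) start at positions 52, 73.
SphI cuts after base 5 of each site (before the last base), so after positions 56, 77.
Linear molecule, 2 cuts → 3 fragments:
  1–56 → 56 bp
  57–77 → 21 bp
  78–138 → 61 bp
Sorted largest to smallest: 61, 56, 21 bp.

61, 56, 21 bp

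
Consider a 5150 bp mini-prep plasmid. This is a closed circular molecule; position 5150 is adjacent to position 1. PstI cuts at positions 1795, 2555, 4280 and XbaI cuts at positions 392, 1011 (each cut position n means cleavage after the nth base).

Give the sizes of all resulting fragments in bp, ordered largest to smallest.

1725, 1262, 784, 760, 619 bp

Combined cut positions (sorted): 392, 1011, 1795, 2555, 4280.
Circular molecule, 5 cuts → 5 fragments:
  1011 − 392 = 619 bp
  1795 − 1011 = 784 bp
  2555 − 1795 = 760 bp
  4280 − 2555 = 1725 bp
  wrap: 5150 − 4280 + 392 = 1262 bp
Sorted largest to smallest: 1725, 1262, 784, 760, 619 bp.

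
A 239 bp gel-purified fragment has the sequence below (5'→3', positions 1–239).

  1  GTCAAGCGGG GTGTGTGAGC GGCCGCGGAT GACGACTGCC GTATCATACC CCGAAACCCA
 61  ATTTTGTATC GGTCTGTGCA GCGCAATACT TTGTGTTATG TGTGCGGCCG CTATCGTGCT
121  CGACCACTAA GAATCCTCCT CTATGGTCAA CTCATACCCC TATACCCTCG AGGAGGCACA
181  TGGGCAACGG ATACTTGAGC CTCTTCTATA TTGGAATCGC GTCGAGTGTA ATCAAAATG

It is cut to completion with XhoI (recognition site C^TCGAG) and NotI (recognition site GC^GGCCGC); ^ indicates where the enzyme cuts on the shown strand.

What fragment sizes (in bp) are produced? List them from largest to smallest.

The XhoI site (CTCGAG) starts at position 167.
XhoI cuts after the first base of each site, so after position 167.
NotI sites (GCGGCCGC) start at positions 19, 104.
NotI cuts after base 2 of each site, so after positions 20, 105.
Combined cut positions: 20, 105, 167.
Linear molecule, 3 cuts → 4 fragments:
  1–20 → 20 bp
  21–105 → 85 bp
  106–167 → 62 bp
  168–239 → 72 bp
Sorted largest to smallest: 85, 72, 62, 20 bp.

85, 72, 62, 20 bp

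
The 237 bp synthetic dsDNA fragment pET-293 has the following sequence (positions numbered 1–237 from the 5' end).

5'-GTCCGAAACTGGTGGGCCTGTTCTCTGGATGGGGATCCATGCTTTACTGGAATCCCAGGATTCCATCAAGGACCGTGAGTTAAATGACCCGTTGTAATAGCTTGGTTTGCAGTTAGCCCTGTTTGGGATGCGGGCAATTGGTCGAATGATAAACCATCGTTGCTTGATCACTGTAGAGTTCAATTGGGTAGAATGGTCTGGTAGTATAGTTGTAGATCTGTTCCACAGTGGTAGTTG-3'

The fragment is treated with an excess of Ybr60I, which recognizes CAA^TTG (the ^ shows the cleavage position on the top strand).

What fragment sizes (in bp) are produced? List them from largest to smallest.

137, 54, 46 bp

Ybr60I sites (CAATTG) start at positions 135, 181.
Ybr60I cuts after base 3 of each site, so after positions 137, 183.
Linear molecule, 2 cuts → 3 fragments:
  1–137 → 137 bp
  138–183 → 46 bp
  184–237 → 54 bp
Sorted largest to smallest: 137, 54, 46 bp.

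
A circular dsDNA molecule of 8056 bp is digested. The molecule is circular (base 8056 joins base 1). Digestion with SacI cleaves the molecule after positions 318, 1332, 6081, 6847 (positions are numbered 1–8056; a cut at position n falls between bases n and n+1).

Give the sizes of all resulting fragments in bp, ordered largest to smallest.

4749, 1527, 1014, 766 bp

Circular molecule, 4 cuts → 4 fragments:
  1332 − 318 = 1014 bp
  6081 − 1332 = 4749 bp
  6847 − 6081 = 766 bp
  wrap: 8056 − 6847 + 318 = 1527 bp
Sorted largest to smallest: 4749, 1527, 1014, 766 bp.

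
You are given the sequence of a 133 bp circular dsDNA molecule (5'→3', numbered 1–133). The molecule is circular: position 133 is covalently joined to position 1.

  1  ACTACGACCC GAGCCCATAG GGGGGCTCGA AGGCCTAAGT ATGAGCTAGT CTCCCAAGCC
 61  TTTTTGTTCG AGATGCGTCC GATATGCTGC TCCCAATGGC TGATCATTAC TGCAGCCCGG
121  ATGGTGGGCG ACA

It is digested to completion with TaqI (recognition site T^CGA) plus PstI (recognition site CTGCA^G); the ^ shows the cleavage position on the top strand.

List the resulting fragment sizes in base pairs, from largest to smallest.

46, 46, 41 bp

TaqI sites (TCGA) start at positions 27, 68.
TaqI cuts after the first base of each site, so after positions 27, 68.
The PstI site (CTGCAG) starts at position 110.
PstI cuts after base 5 of each site (before the last base), so after position 114.
Combined cut positions: 27, 68, 114.
Circular molecule, 3 cuts → 3 fragments:
  28–68 → 41 bp
  69–114 → 46 bp
  115–133 then 1–27 → 19 + 27 = 46 bp
Sorted largest to smallest: 46, 46, 41 bp.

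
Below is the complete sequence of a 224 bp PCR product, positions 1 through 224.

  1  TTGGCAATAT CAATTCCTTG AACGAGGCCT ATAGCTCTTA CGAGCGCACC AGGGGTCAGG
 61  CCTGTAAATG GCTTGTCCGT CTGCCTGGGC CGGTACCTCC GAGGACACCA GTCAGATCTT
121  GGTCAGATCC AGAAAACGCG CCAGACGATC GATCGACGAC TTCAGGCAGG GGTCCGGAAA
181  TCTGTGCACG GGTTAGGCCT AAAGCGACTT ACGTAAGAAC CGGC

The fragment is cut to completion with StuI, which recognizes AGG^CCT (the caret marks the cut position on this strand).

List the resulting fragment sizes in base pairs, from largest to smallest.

137, 33, 27, 27 bp

StuI sites (AGGCCT) start at positions 25, 58, 195.
StuI cuts after base 3 of each site, so after positions 27, 60, 197.
Linear molecule, 3 cuts → 4 fragments:
  1–27 → 27 bp
  28–60 → 33 bp
  61–197 → 137 bp
  198–224 → 27 bp
Sorted largest to smallest: 137, 33, 27, 27 bp.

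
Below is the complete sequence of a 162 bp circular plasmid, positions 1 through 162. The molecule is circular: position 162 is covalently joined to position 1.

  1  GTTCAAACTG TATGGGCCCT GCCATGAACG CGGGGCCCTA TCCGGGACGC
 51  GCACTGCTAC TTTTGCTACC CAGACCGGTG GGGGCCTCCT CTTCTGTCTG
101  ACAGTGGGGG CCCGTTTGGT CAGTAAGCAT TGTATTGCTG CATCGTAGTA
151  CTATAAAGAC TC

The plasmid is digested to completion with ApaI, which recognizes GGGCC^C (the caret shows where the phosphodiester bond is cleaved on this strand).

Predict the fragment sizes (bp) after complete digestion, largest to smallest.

75, 68, 19 bp

ApaI sites (GGGCCC) start at positions 14, 33, 108.
ApaI cuts after base 5 of each site (before the last base), so after positions 18, 37, 112.
Circular molecule, 3 cuts → 3 fragments:
  19–37 → 19 bp
  38–112 → 75 bp
  113–162 then 1–18 → 50 + 18 = 68 bp
Sorted largest to smallest: 75, 68, 19 bp.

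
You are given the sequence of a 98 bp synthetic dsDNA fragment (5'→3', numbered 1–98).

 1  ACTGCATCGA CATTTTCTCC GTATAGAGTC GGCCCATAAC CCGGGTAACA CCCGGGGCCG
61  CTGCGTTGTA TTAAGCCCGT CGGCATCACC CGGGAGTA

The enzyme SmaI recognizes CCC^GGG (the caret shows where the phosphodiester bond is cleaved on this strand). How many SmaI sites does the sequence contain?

3

CCCGGG occurs starting at positions 40, 51, 89.
SmaI cuts at 3 sites.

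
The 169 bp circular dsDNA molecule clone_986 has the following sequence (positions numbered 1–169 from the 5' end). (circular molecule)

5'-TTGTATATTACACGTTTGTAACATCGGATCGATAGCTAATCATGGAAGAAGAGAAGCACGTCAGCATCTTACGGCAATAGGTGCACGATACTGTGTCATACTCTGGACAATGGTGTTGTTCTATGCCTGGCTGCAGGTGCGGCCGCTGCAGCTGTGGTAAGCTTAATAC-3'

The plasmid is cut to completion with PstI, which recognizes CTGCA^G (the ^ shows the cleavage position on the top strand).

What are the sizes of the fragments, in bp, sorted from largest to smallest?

154, 15 bp

PstI sites (CTGCAG) start at positions 131, 146.
PstI cuts after base 5 of each site (before the last base), so after positions 135, 150.
Circular molecule, 2 cuts → 2 fragments:
  136–150 → 15 bp
  151–169 then 1–135 → 19 + 135 = 154 bp
Sorted largest to smallest: 154, 15 bp.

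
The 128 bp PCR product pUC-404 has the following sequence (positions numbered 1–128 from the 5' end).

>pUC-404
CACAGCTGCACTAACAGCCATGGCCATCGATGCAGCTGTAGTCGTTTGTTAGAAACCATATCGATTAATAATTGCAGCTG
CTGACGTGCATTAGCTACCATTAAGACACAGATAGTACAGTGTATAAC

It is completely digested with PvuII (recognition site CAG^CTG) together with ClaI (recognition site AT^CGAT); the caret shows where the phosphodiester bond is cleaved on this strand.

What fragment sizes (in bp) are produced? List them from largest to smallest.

PvuII sites (CAGCTG) start at positions 3, 33, 75.
PvuII cuts after base 3 of each site, so after positions 5, 35, 77.
ClaI sites (ATCGAT) start at positions 26, 60.
ClaI cuts after base 2 of each site, so after positions 27, 61.
Combined cut positions: 5, 27, 35, 61, 77.
Linear molecule, 5 cuts → 6 fragments:
  1–5 → 5 bp
  6–27 → 22 bp
  28–35 → 8 bp
  36–61 → 26 bp
  62–77 → 16 bp
  78–128 → 51 bp
Sorted largest to smallest: 51, 26, 22, 16, 8, 5 bp.

51, 26, 22, 16, 8, 5 bp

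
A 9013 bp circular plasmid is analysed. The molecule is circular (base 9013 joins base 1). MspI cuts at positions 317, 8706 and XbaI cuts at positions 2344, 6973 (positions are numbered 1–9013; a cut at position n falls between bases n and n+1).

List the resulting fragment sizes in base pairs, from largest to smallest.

Combined cut positions (sorted): 317, 2344, 6973, 8706.
Circular molecule, 4 cuts → 4 fragments:
  2344 − 317 = 2027 bp
  6973 − 2344 = 4629 bp
  8706 − 6973 = 1733 bp
  wrap: 9013 − 8706 + 317 = 624 bp
Sorted largest to smallest: 4629, 2027, 1733, 624 bp.

4629, 2027, 1733, 624 bp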